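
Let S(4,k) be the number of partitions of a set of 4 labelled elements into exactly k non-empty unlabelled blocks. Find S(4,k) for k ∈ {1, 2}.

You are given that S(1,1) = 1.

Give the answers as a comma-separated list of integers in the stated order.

1, 7

r2: T_2,1=1×1+0=1; T_2,2=2×0+1=1
r3: T_3,1=1×1+0=1; T_3,2=2×1+1=3
r4: T_4,1=1×1+0=1; T_4,2=2×3+1=7
Read S(4,1) = 1, S(4,2) = 7.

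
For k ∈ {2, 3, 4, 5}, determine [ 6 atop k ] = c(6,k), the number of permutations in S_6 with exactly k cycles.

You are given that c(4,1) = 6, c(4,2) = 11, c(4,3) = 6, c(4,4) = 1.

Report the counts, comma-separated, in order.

@5  (5,1):6·4+0→24, (5,2):11·4+6→50, (5,3):6·4+11→35, (5,4):1·4+6→10, (5,5):0·4+1→1
@6  (6,2):50·5+24→274, (6,3):35·5+50→225, (6,4):10·5+35→85, (6,5):1·5+10→15
Read c(6,2) = 274, c(6,3) = 225, c(6,4) = 85, c(6,5) = 15.

274, 225, 85, 15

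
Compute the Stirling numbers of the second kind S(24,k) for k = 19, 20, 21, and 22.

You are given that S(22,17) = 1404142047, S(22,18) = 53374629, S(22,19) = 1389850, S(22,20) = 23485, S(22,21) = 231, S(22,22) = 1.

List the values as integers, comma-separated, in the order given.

[23] T[23,18]:18*53374629+1404142047=2364885369 · T[23,19]:19*1389850+53374629=79781779 · T[23,20]:20*23485+1389850=1859550 · T[23,21]:21*231+23485=28336 · T[23,22]:22*1+231=253
[24] T[24,19]:19*79781779+2364885369=3880739170 · T[24,20]:20*1859550+79781779=116972779 · T[24,21]:21*28336+1859550=2454606 · T[24,22]:22*253+28336=33902
Read S(24,19) = 3880739170, S(24,20) = 116972779, S(24,21) = 2454606, S(24,22) = 33902.

3880739170, 116972779, 2454606, 33902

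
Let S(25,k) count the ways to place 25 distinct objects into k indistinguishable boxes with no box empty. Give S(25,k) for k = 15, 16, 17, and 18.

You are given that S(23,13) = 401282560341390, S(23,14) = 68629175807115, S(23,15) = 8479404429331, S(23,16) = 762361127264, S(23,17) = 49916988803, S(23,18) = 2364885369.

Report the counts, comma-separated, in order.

r24: T_24,14=14×68629175807115+401282560341390=1362091021641000; T_24,15=15×8479404429331+68629175807115=195820242247080; T_24,16=16×762361127264+8479404429331=20677182465555; T_24,17=17×49916988803+762361127264=1610949936915; T_24,18=18×2364885369+49916988803=92484925445
r25: T_25,15=15×195820242247080+1362091021641000=4299394655347200; T_25,16=16×20677182465555+195820242247080=526655161695960; T_25,17=17×1610949936915+20677182465555=48063331393110; T_25,18=18×92484925445+1610949936915=3275678594925
Read S(25,15) = 4299394655347200, S(25,16) = 526655161695960, S(25,17) = 48063331393110, S(25,18) = 3275678594925.

4299394655347200, 526655161695960, 48063331393110, 3275678594925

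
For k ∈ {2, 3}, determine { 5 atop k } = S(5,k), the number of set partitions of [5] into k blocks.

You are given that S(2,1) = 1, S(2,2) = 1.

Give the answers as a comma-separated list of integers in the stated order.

r3: T_3,1=1×1+0=1; T_3,2=2×1+1=3; T_3,3=3×0+1=1
r4: T_4,1=1×1+0=1; T_4,2=2×3+1=7; T_4,3=3×1+3=6
r5: T_5,2=2×7+1=15; T_5,3=3×6+7=25
Read S(5,2) = 15, S(5,3) = 25.

15, 25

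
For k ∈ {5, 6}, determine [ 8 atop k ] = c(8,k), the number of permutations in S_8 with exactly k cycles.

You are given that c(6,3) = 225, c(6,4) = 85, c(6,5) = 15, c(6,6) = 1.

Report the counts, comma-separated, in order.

i=7: T(7,4)=225+6·85=735 | T(7,5)=85+6·15=175 | T(7,6)=15+6·1=21
i=8: T(8,5)=735+7·175=1960 | T(8,6)=175+7·21=322
Read c(8,5) = 1960, c(8,6) = 322.

1960, 322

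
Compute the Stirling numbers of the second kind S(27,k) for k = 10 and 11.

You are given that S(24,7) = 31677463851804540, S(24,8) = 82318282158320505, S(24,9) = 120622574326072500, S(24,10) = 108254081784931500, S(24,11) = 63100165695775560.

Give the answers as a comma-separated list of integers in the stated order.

[25] T[25,8]:8*82318282158320505+31677463851804540=690223721118368580 · T[25,9]:9*120622574326072500+82318282158320505=1167921451092973005 · T[25,10]:10*108254081784931500+120622574326072500=1203163392175387500 · T[25,11]:11*63100165695775560+108254081784931500=802355904438462660
[26] T[26,9]:9*1167921451092973005+690223721118368580=11201516780955125625 · T[26,10]:10*1203163392175387500+1167921451092973005=13199555372846848005 · T[26,11]:11*802355904438462660+1203163392175387500=10029078340998476760
[27] T[27,10]:10*13199555372846848005+11201516780955125625=143197070509423605675 · T[27,11]:11*10029078340998476760+13199555372846848005=123519417123830092365
Read S(27,10) = 143197070509423605675, S(27,11) = 123519417123830092365.

143197070509423605675, 123519417123830092365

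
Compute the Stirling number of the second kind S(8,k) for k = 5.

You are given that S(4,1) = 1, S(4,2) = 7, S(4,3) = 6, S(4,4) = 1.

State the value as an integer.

1050

@5  (5,2):7·2+1→15, (5,3):6·3+7→25, (5,4):1·4+6→10, (5,5):0·5+1→1
@6  (6,3):25·3+15→90, (6,4):10·4+25→65, (6,5):1·5+10→15
@7  (7,4):65·4+90→350, (7,5):15·5+65→140
@8  (8,5):140·5+350→1050
Read S(8,5) = 1050.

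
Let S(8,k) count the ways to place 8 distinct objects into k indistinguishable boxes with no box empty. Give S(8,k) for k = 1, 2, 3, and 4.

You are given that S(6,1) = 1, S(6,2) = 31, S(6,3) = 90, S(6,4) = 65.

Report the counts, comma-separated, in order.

1, 127, 966, 1701

r7: T_7,1=1×1+0=1; T_7,2=2×31+1=63; T_7,3=3×90+31=301; T_7,4=4×65+90=350
r8: T_8,1=1×1+0=1; T_8,2=2×63+1=127; T_8,3=3×301+63=966; T_8,4=4×350+301=1701
Read S(8,1) = 1, S(8,2) = 127, S(8,3) = 966, S(8,4) = 1701.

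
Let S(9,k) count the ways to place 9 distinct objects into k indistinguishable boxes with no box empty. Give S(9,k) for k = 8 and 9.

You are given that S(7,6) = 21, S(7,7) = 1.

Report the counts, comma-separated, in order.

36, 1

i=8: T(8,7)=21+7·1=28 | T(8,8)=1+8·0=1
i=9: T(9,8)=28+8·1=36 | T(9,9)=1+9·0=1
Read S(9,8) = 36, S(9,9) = 1.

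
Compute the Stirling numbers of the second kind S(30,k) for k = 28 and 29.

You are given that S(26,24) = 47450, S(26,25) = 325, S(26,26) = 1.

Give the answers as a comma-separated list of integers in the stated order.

i=27: T(27,25)=47450+25·325=55575 | T(27,26)=325+26·1=351 | T(27,27)=1+27·0=1
i=28: T(28,26)=55575+26·351=64701 | T(28,27)=351+27·1=378 | T(28,28)=1+28·0=1
i=29: T(29,27)=64701+27·378=74907 | T(29,28)=378+28·1=406 | T(29,29)=1+29·0=1
i=30: T(30,28)=74907+28·406=86275 | T(30,29)=406+29·1=435
Read S(30,28) = 86275, S(30,29) = 435.

86275, 435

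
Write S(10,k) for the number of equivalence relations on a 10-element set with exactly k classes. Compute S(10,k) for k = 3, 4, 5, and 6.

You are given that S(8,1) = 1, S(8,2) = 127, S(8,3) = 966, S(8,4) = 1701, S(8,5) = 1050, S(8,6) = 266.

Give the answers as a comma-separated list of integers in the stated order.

r9: T_9,2=2×127+1=255; T_9,3=3×966+127=3025; T_9,4=4×1701+966=7770; T_9,5=5×1050+1701=6951; T_9,6=6×266+1050=2646
r10: T_10,3=3×3025+255=9330; T_10,4=4×7770+3025=34105; T_10,5=5×6951+7770=42525; T_10,6=6×2646+6951=22827
Read S(10,3) = 9330, S(10,4) = 34105, S(10,5) = 42525, S(10,6) = 22827.

9330, 34105, 42525, 22827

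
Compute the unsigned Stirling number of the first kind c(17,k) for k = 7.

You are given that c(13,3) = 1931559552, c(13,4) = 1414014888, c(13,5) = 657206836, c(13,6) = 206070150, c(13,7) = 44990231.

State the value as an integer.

5374523477960

@14  (14,4):1414014888·13+1931559552→20313753096, (14,5):657206836·13+1414014888→9957703756, (14,6):206070150·13+657206836→3336118786, (14,7):44990231·13+206070150→790943153
@15  (15,5):9957703756·14+20313753096→159721605680, (15,6):3336118786·14+9957703756→56663366760, (15,7):790943153·14+3336118786→14409322928
@16  (16,6):56663366760·15+159721605680→1009672107080, (16,7):14409322928·15+56663366760→272803210680
@17  (17,7):272803210680·16+1009672107080→5374523477960
Read c(17,7) = 5374523477960.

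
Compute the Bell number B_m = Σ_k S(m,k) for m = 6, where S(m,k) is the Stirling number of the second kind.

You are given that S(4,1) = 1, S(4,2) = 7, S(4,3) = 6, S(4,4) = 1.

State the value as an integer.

203

r5: T_5,1=1×1+0=1; T_5,2=2×7+1=15; T_5,3=3×6+7=25; T_5,4=4×1+6=10; T_5,5=5×0+1=1
r6: T_6,1=1×1+0=1; T_6,2=2×15+1=31; T_6,3=3×25+15=90; T_6,4=4×10+25=65; T_6,5=5×1+10=15; T_6,6=6×0+1=1
B_6 = ΣS(6,k) = 1+31+90+65+15+1 = 203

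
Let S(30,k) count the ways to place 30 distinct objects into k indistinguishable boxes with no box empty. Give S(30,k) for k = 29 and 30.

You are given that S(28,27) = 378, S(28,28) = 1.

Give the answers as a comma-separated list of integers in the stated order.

435, 1

@29  (29,28):1·28+378→406, (29,29):0·29+1→1
@30  (30,29):1·29+406→435, (30,30):0·30+1→1
Read S(30,29) = 435, S(30,30) = 1.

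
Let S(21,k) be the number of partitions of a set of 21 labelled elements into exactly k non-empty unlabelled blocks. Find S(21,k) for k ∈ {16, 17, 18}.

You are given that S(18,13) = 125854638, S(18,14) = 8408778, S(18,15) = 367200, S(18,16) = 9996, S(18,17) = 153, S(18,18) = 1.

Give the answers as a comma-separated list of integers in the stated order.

809944464, 34952799, 1023435

[19] T[19,14]:14*8408778+125854638=243577530 · T[19,15]:15*367200+8408778=13916778 · T[19,16]:16*9996+367200=527136 · T[19,17]:17*153+9996=12597 · T[19,18]:18*1+153=171
[20] T[20,15]:15*13916778+243577530=452329200 · T[20,16]:16*527136+13916778=22350954 · T[20,17]:17*12597+527136=741285 · T[20,18]:18*171+12597=15675
[21] T[21,16]:16*22350954+452329200=809944464 · T[21,17]:17*741285+22350954=34952799 · T[21,18]:18*15675+741285=1023435
Read S(21,16) = 809944464, S(21,17) = 34952799, S(21,18) = 1023435.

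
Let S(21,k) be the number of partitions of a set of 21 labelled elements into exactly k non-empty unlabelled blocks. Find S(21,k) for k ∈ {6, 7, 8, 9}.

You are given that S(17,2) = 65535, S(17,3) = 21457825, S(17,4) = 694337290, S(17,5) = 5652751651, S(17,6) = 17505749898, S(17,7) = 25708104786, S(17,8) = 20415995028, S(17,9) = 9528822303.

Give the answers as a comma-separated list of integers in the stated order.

r18: T_18,3=3×21457825+65535=64439010; T_18,4=4×694337290+21457825=2798806985; T_18,5=5×5652751651+694337290=28958095545; T_18,6=6×17505749898+5652751651=110687251039; T_18,7=7×25708104786+17505749898=197462483400; T_18,8=8×20415995028+25708104786=189036065010; T_18,9=9×9528822303+20415995028=106175395755
r19: T_19,4=4×2798806985+64439010=11259666950; T_19,5=5×28958095545+2798806985=147589284710; T_19,6=6×110687251039+28958095545=693081601779; T_19,7=7×197462483400+110687251039=1492924634839; T_19,8=8×189036065010+197462483400=1709751003480; T_19,9=9×106175395755+189036065010=1144614626805
r20: T_20,5=5×147589284710+11259666950=749206090500; T_20,6=6×693081601779+147589284710=4306078895384; T_20,7=7×1492924634839+693081601779=11143554045652; T_20,8=8×1709751003480+1492924634839=15170932662679; T_20,9=9×1144614626805+1709751003480=12011282644725
r21: T_21,6=6×4306078895384+749206090500=26585679462804; T_21,7=7×11143554045652+4306078895384=82310957214948; T_21,8=8×15170932662679+11143554045652=132511015347084; T_21,9=9×12011282644725+15170932662679=123272476465204
Read S(21,6) = 26585679462804, S(21,7) = 82310957214948, S(21,8) = 132511015347084, S(21,9) = 123272476465204.

26585679462804, 82310957214948, 132511015347084, 123272476465204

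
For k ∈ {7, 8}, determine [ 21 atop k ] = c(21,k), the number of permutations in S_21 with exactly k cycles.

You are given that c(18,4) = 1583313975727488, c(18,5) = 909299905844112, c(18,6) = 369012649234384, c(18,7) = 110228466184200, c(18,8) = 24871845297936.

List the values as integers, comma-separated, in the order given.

1206647803780373360, 311333643161390640

row 19: T[19][5]=18·909299905844112+1583313975727488=17950712280921504  T[19][6]=18·369012649234384+909299905844112=7551527592063024  T[19][7]=18·110228466184200+369012649234384=2353125040549984  T[19][8]=18·24871845297936+110228466184200=557921681547048
row 20: T[20][6]=19·7551527592063024+17950712280921504=161429736530118960  T[20][7]=19·2353125040549984+7551527592063024=52260903362512720  T[20][8]=19·557921681547048+2353125040549984=12953636989943896
row 21: T[21][7]=20·52260903362512720+161429736530118960=1206647803780373360  T[21][8]=20·12953636989943896+52260903362512720=311333643161390640
Read c(21,7) = 1206647803780373360, c(21,8) = 311333643161390640.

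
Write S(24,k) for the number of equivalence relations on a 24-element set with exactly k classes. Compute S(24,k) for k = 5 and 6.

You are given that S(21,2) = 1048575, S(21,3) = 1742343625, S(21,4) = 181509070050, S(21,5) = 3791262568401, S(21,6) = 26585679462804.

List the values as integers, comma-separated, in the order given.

485000783495250, 6090236036084530

@22  (22,3):1742343625·3+1048575→5228079450, (22,4):181509070050·4+1742343625→727778623825, (22,5):3791262568401·5+181509070050→19137821912055, (22,6):26585679462804·6+3791262568401→163305339345225
@23  (23,4):727778623825·4+5228079450→2916342574750, (23,5):19137821912055·5+727778623825→96416888184100, (23,6):163305339345225·6+19137821912055→998969857983405
@24  (24,5):96416888184100·5+2916342574750→485000783495250, (24,6):998969857983405·6+96416888184100→6090236036084530
Read S(24,5) = 485000783495250, S(24,6) = 6090236036084530.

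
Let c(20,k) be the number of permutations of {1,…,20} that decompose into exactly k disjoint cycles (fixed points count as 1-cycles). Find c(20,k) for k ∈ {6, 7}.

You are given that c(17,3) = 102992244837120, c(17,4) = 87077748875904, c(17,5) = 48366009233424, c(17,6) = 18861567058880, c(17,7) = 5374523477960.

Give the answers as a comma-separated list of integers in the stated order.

[18] T[18,4]:17*87077748875904+102992244837120=1583313975727488 · T[18,5]:17*48366009233424+87077748875904=909299905844112 · T[18,6]:17*18861567058880+48366009233424=369012649234384 · T[18,7]:17*5374523477960+18861567058880=110228466184200
[19] T[19,5]:18*909299905844112+1583313975727488=17950712280921504 · T[19,6]:18*369012649234384+909299905844112=7551527592063024 · T[19,7]:18*110228466184200+369012649234384=2353125040549984
[20] T[20,6]:19*7551527592063024+17950712280921504=161429736530118960 · T[20,7]:19*2353125040549984+7551527592063024=52260903362512720
Read c(20,6) = 161429736530118960, c(20,7) = 52260903362512720.

161429736530118960, 52260903362512720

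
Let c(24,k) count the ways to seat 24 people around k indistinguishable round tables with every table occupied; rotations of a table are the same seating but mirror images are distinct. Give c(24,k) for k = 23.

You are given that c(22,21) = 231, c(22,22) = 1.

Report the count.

r23: T_23,22=22×1+231=253; T_23,23=22×0+1=1
r24: T_24,23=23×1+253=276
Read c(24,23) = 276.

276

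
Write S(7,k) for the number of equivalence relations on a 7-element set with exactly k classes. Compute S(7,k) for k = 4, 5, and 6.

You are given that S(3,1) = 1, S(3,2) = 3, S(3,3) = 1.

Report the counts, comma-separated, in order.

@4  (4,1):1·1+0→1, (4,2):3·2+1→7, (4,3):1·3+3→6, (4,4):0·4+1→1
@5  (5,2):7·2+1→15, (5,3):6·3+7→25, (5,4):1·4+6→10, (5,5):0·5+1→1
@6  (6,3):25·3+15→90, (6,4):10·4+25→65, (6,5):1·5+10→15, (6,6):0·6+1→1
@7  (7,4):65·4+90→350, (7,5):15·5+65→140, (7,6):1·6+15→21
Read S(7,4) = 350, S(7,5) = 140, S(7,6) = 21.

350, 140, 21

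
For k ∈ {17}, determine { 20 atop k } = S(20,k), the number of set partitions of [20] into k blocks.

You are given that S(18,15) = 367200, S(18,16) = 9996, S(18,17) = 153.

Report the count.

741285

[19] T[19,16]:16*9996+367200=527136 · T[19,17]:17*153+9996=12597
[20] T[20,17]:17*12597+527136=741285
Read S(20,17) = 741285.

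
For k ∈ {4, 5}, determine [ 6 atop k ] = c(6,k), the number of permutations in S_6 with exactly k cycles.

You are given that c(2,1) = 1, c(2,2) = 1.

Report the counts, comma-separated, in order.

[3] T[3,1]:2*1+0=2 · T[3,2]:2*1+1=3 · T[3,3]:2*0+1=1
[4] T[4,2]:3*3+2=11 · T[4,3]:3*1+3=6 · T[4,4]:3*0+1=1
[5] T[5,3]:4*6+11=35 · T[5,4]:4*1+6=10 · T[5,5]:4*0+1=1
[6] T[6,4]:5*10+35=85 · T[6,5]:5*1+10=15
Read c(6,4) = 85, c(6,5) = 15.

85, 15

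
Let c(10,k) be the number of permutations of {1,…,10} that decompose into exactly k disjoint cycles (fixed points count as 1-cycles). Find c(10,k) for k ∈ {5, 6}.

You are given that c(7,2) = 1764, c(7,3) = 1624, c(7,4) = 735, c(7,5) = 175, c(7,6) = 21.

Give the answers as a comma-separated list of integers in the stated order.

269325, 63273

row 8: T[8][3]=7·1624+1764=13132  T[8][4]=7·735+1624=6769  T[8][5]=7·175+735=1960  T[8][6]=7·21+175=322
row 9: T[9][4]=8·6769+13132=67284  T[9][5]=8·1960+6769=22449  T[9][6]=8·322+1960=4536
row 10: T[10][5]=9·22449+67284=269325  T[10][6]=9·4536+22449=63273
Read c(10,5) = 269325, c(10,6) = 63273.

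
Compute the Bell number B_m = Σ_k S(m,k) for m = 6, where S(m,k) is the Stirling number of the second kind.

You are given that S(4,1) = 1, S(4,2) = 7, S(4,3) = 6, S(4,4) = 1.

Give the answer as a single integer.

203

r5: T_5,1=1×1+0=1; T_5,2=2×7+1=15; T_5,3=3×6+7=25; T_5,4=4×1+6=10; T_5,5=5×0+1=1
r6: T_6,1=1×1+0=1; T_6,2=2×15+1=31; T_6,3=3×25+15=90; T_6,4=4×10+25=65; T_6,5=5×1+10=15; T_6,6=6×0+1=1
B_6 = ΣS(6,k) = 1+31+90+65+15+1 = 203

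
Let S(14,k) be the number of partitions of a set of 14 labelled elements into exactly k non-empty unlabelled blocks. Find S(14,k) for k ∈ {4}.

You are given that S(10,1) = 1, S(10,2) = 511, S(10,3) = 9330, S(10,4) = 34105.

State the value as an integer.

row 11: T[11][1]=1·1+0=1  T[11][2]=2·511+1=1023  T[11][3]=3·9330+511=28501  T[11][4]=4·34105+9330=145750
row 12: T[12][2]=2·1023+1=2047  T[12][3]=3·28501+1023=86526  T[12][4]=4·145750+28501=611501
row 13: T[13][3]=3·86526+2047=261625  T[13][4]=4·611501+86526=2532530
row 14: T[14][4]=4·2532530+261625=10391745
Read S(14,4) = 10391745.

10391745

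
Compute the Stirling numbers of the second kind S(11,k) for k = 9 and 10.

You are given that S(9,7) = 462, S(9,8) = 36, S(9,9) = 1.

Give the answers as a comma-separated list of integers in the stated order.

r10: T_10,8=8×36+462=750; T_10,9=9×1+36=45; T_10,10=10×0+1=1
r11: T_11,9=9×45+750=1155; T_11,10=10×1+45=55
Read S(11,9) = 1155, S(11,10) = 55.

1155, 55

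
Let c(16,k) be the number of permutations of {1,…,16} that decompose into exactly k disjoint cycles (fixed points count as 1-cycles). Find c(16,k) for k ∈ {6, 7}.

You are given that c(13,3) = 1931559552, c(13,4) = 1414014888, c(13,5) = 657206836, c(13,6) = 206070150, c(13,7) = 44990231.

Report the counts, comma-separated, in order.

1009672107080, 272803210680

row 14: T[14][4]=13·1414014888+1931559552=20313753096  T[14][5]=13·657206836+1414014888=9957703756  T[14][6]=13·206070150+657206836=3336118786  T[14][7]=13·44990231+206070150=790943153
row 15: T[15][5]=14·9957703756+20313753096=159721605680  T[15][6]=14·3336118786+9957703756=56663366760  T[15][7]=14·790943153+3336118786=14409322928
row 16: T[16][6]=15·56663366760+159721605680=1009672107080  T[16][7]=15·14409322928+56663366760=272803210680
Read c(16,6) = 1009672107080, c(16,7) = 272803210680.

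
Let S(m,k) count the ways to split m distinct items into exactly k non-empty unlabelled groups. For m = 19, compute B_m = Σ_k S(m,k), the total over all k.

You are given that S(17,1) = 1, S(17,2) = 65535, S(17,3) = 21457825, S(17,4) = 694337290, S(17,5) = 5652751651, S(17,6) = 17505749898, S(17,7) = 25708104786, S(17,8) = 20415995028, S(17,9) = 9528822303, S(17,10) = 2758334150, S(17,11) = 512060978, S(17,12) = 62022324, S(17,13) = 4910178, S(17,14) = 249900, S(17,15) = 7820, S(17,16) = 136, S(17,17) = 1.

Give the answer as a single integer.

5832742205057

i=18: T(18,1)=0+1·1=1 | T(18,2)=1+2·65535=131071 | T(18,3)=65535+3·21457825=64439010 | T(18,4)=21457825+4·694337290=2798806985 | T(18,5)=694337290+5·5652751651=28958095545 | T(18,6)=5652751651+6·17505749898=110687251039 | T(18,7)=17505749898+7·25708104786=197462483400 | T(18,8)=25708104786+8·20415995028=189036065010 | T(18,9)=20415995028+9·9528822303=106175395755 | T(18,10)=9528822303+10·2758334150=37112163803 | T(18,11)=2758334150+11·512060978=8391004908 | T(18,12)=512060978+12·62022324=1256328866 | T(18,13)=62022324+13·4910178=125854638 | T(18,14)=4910178+14·249900=8408778 | T(18,15)=249900+15·7820=367200 | T(18,16)=7820+16·136=9996 | T(18,17)=136+17·1=153 | T(18,18)=1+18·0=1
i=19: T(19,1)=0+1·1=1 | T(19,2)=1+2·131071=262143 | T(19,3)=131071+3·64439010=193448101 | T(19,4)=64439010+4·2798806985=11259666950 | T(19,5)=2798806985+5·28958095545=147589284710 | T(19,6)=28958095545+6·110687251039=693081601779 | T(19,7)=110687251039+7·197462483400=1492924634839 | T(19,8)=197462483400+8·189036065010=1709751003480 | T(19,9)=189036065010+9·106175395755=1144614626805 | T(19,10)=106175395755+10·37112163803=477297033785 | T(19,11)=37112163803+11·8391004908=129413217791 | T(19,12)=8391004908+12·1256328866=23466951300 | T(19,13)=1256328866+13·125854638=2892439160 | T(19,14)=125854638+14·8408778=243577530 | T(19,15)=8408778+15·367200=13916778 | T(19,16)=367200+16·9996=527136 | T(19,17)=9996+17·153=12597 | T(19,18)=153+18·1=171 | T(19,19)=1+19·0=1
B_19 = ΣS(19,k) = 1+262143+193448101+11259666950+147589284710+693081601779+1492924634839+1709751003480+1144614626805+477297033785+129413217791+23466951300+2892439160+243577530+13916778+527136+12597+171+1 = 5832742205057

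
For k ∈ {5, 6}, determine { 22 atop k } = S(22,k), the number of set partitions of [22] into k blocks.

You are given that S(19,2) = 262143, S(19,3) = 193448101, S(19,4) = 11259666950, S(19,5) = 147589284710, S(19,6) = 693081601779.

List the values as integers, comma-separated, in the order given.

r20: T_20,3=3×193448101+262143=580606446; T_20,4=4×11259666950+193448101=45232115901; T_20,5=5×147589284710+11259666950=749206090500; T_20,6=6×693081601779+147589284710=4306078895384
r21: T_21,4=4×45232115901+580606446=181509070050; T_21,5=5×749206090500+45232115901=3791262568401; T_21,6=6×4306078895384+749206090500=26585679462804
r22: T_22,5=5×3791262568401+181509070050=19137821912055; T_22,6=6×26585679462804+3791262568401=163305339345225
Read S(22,5) = 19137821912055, S(22,6) = 163305339345225.

19137821912055, 163305339345225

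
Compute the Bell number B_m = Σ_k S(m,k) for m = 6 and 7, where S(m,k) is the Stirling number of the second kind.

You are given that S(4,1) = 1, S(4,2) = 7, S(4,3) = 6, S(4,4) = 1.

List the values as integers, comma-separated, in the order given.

203, 877

r5: T_5,1=1×1+0=1; T_5,2=2×7+1=15; T_5,3=3×6+7=25; T_5,4=4×1+6=10; T_5,5=5×0+1=1
r6: T_6,1=1×1+0=1; T_6,2=2×15+1=31; T_6,3=3×25+15=90; T_6,4=4×10+25=65; T_6,5=5×1+10=15; T_6,6=6×0+1=1
r7: T_7,1=1×1+0=1; T_7,2=2×31+1=63; T_7,3=3×90+31=301; T_7,4=4×65+90=350; T_7,5=5×15+65=140; T_7,6=6×1+15=21; T_7,7=7×0+1=1
B_6 = ΣS(6,k) = 1+31+90+65+15+1 = 203
B_7 = ΣS(7,k) = 1+63+301+350+140+21+1 = 877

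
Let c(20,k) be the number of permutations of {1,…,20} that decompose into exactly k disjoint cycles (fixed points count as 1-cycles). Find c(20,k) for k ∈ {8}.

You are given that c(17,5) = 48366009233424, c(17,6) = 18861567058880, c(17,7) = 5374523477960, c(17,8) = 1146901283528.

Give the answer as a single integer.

i=18: T(18,6)=48366009233424+17·18861567058880=369012649234384 | T(18,7)=18861567058880+17·5374523477960=110228466184200 | T(18,8)=5374523477960+17·1146901283528=24871845297936
i=19: T(19,7)=369012649234384+18·110228466184200=2353125040549984 | T(19,8)=110228466184200+18·24871845297936=557921681547048
i=20: T(20,8)=2353125040549984+19·557921681547048=12953636989943896
Read c(20,8) = 12953636989943896.

12953636989943896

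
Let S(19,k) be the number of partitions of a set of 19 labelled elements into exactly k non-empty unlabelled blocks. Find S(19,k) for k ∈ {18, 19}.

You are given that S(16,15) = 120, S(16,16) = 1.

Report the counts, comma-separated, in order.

171, 1

i=17: T(17,16)=120+16·1=136 | T(17,17)=1+17·0=1
i=18: T(18,17)=136+17·1=153 | T(18,18)=1+18·0=1
i=19: T(19,18)=153+18·1=171 | T(19,19)=1+19·0=1
Read S(19,18) = 171, S(19,19) = 1.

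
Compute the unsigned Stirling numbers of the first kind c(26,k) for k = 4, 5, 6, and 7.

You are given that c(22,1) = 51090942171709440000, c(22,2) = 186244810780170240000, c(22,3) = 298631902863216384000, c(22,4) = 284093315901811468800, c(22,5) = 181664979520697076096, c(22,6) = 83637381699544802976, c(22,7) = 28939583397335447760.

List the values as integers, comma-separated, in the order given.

102339530601744675672576000, 70874145319837672677196800, 35770355645907606826362624, 13746468217967926978680000

row 23: T[23][1]=22·51090942171709440000+0=1124000727777607680000  T[23][2]=22·186244810780170240000+51090942171709440000=4148476779335454720000  T[23][3]=22·298631902863216384000+186244810780170240000=6756146673770930688000  T[23][4]=22·284093315901811468800+298631902863216384000=6548684852703068697600  T[23][5]=22·181664979520697076096+284093315901811468800=4280722865357147142912  T[23][6]=22·83637381699544802976+181664979520697076096=2021687376910682741568  T[23][7]=22·28939583397335447760+83637381699544802976=720308216440924653696
row 24: T[24][2]=23·4148476779335454720000+1124000727777607680000=96538966652493066240000  T[24][3]=23·6756146673770930688000+4148476779335454720000=159539850276066860544000  T[24][4]=23·6548684852703068697600+6756146673770930688000=157375898285941510732800  T[24][5]=23·4280722865357147142912+6548684852703068697600=105005310755917452984576  T[24][6]=23·2021687376910682741568+4280722865357147142912=50779532534302850198976  T[24][7]=23·720308216440924653696+2021687376910682741568=18588776355051949776576
row 25: T[25][3]=24·159539850276066860544000+96538966652493066240000=3925495373278097719296000  T[25][4]=24·157375898285941510732800+159539850276066860544000=3936561409138663118131200  T[25][5]=24·105005310755917452984576+157375898285941510732800=2677503356427960382362624  T[25][6]=24·50779532534302850198976+105005310755917452984576=1323714091579185857760000  T[25][7]=24·18588776355051949776576+50779532534302850198976=496910165055549644836800
row 26: T[26][4]=25·3936561409138663118131200+3925495373278097719296000=102339530601744675672576000  T[26][5]=25·2677503356427960382362624+3936561409138663118131200=70874145319837672677196800  T[26][6]=25·1323714091579185857760000+2677503356427960382362624=35770355645907606826362624  T[26][7]=25·496910165055549644836800+1323714091579185857760000=13746468217967926978680000
Read c(26,4) = 102339530601744675672576000, c(26,5) = 70874145319837672677196800, c(26,6) = 35770355645907606826362624, c(26,7) = 13746468217967926978680000.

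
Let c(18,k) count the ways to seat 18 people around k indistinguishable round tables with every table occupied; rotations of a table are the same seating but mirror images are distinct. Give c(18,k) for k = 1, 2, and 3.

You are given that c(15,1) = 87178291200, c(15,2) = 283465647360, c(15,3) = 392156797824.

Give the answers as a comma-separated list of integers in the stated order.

355687428096000, 1223405590579200, 1821602444624640

row 16: T[16][1]=15·87178291200+0=1307674368000  T[16][2]=15·283465647360+87178291200=4339163001600  T[16][3]=15·392156797824+283465647360=6165817614720
row 17: T[17][1]=16·1307674368000+0=20922789888000  T[17][2]=16·4339163001600+1307674368000=70734282393600  T[17][3]=16·6165817614720+4339163001600=102992244837120
row 18: T[18][1]=17·20922789888000+0=355687428096000  T[18][2]=17·70734282393600+20922789888000=1223405590579200  T[18][3]=17·102992244837120+70734282393600=1821602444624640
Read c(18,1) = 355687428096000, c(18,2) = 1223405590579200, c(18,3) = 1821602444624640.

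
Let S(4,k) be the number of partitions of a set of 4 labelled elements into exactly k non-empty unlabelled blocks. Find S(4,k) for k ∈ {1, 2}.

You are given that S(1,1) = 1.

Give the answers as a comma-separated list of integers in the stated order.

1, 7

row 2: T[2][1]=1·1+0=1  T[2][2]=2·0+1=1
row 3: T[3][1]=1·1+0=1  T[3][2]=2·1+1=3
row 4: T[4][1]=1·1+0=1  T[4][2]=2·3+1=7
Read S(4,1) = 1, S(4,2) = 7.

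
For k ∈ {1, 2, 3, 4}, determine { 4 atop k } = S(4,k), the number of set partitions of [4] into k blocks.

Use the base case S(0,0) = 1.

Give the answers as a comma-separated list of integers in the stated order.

1, 7, 6, 1

r1: T_1,1=1×0+1=1
r2: T_2,1=1×1+0=1; T_2,2=2×0+1=1
r3: T_3,1=1×1+0=1; T_3,2=2×1+1=3; T_3,3=3×0+1=1
r4: T_4,1=1×1+0=1; T_4,2=2×3+1=7; T_4,3=3×1+3=6; T_4,4=4×0+1=1
Read S(4,1) = 1, S(4,2) = 7, S(4,3) = 6, S(4,4) = 1.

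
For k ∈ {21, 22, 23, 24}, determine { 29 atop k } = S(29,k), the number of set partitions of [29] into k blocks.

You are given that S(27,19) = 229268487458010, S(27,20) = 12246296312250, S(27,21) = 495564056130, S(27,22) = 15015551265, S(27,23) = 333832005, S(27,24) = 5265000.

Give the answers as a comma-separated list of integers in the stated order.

r28: T_28,20=20×12246296312250+229268487458010=474194413703010; T_28,21=21×495564056130+12246296312250=22653141490980; T_28,22=22×15015551265+495564056130=825906183960; T_28,23=23×333832005+15015551265=22693687380; T_28,24=24×5265000+333832005=460192005
r29: T_29,21=21×22653141490980+474194413703010=949910385013590; T_29,22=22×825906183960+22653141490980=40823077538100; T_29,23=23×22693687380+825906183960=1347860993700; T_29,24=24×460192005+22693687380=33738295500
Read S(29,21) = 949910385013590, S(29,22) = 40823077538100, S(29,23) = 1347860993700, S(29,24) = 33738295500.

949910385013590, 40823077538100, 1347860993700, 33738295500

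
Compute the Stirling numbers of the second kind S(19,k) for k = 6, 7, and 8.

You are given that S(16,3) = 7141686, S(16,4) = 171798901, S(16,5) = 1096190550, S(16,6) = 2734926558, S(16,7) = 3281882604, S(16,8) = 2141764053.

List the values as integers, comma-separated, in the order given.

@17  (17,4):171798901·4+7141686→694337290, (17,5):1096190550·5+171798901→5652751651, (17,6):2734926558·6+1096190550→17505749898, (17,7):3281882604·7+2734926558→25708104786, (17,8):2141764053·8+3281882604→20415995028
@18  (18,5):5652751651·5+694337290→28958095545, (18,6):17505749898·6+5652751651→110687251039, (18,7):25708104786·7+17505749898→197462483400, (18,8):20415995028·8+25708104786→189036065010
@19  (19,6):110687251039·6+28958095545→693081601779, (19,7):197462483400·7+110687251039→1492924634839, (19,8):189036065010·8+197462483400→1709751003480
Read S(19,6) = 693081601779, S(19,7) = 1492924634839, S(19,8) = 1709751003480.

693081601779, 1492924634839, 1709751003480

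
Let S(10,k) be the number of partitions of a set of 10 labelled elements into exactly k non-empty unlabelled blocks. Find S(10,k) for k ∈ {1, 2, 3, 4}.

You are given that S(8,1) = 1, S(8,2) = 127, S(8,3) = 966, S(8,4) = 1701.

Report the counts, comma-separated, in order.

i=9: T(9,1)=0+1·1=1 | T(9,2)=1+2·127=255 | T(9,3)=127+3·966=3025 | T(9,4)=966+4·1701=7770
i=10: T(10,1)=0+1·1=1 | T(10,2)=1+2·255=511 | T(10,3)=255+3·3025=9330 | T(10,4)=3025+4·7770=34105
Read S(10,1) = 1, S(10,2) = 511, S(10,3) = 9330, S(10,4) = 34105.

1, 511, 9330, 34105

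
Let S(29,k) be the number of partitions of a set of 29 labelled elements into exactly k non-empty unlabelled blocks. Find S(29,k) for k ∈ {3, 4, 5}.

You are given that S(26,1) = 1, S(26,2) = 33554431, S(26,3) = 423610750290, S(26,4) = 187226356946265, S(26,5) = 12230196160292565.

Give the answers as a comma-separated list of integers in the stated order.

@27  (27,1):1·1+0→1, (27,2):33554431·2+1→67108863, (27,3):423610750290·3+33554431→1270865805301, (27,4):187226356946265·4+423610750290→749329038535350, (27,5):12230196160292565·5+187226356946265→61338207158409090
@28  (28,2):67108863·2+1→134217727, (28,3):1270865805301·3+67108863→3812664524766, (28,4):749329038535350·4+1270865805301→2998587019946701, (28,5):61338207158409090·5+749329038535350→307440364830580800
@29  (29,3):3812664524766·3+134217727→11438127792025, (29,4):2998587019946701·4+3812664524766→11998160744311570, (29,5):307440364830580800·5+2998587019946701→1540200411172850701
Read S(29,3) = 11438127792025, S(29,4) = 11998160744311570, S(29,5) = 1540200411172850701.

11438127792025, 11998160744311570, 1540200411172850701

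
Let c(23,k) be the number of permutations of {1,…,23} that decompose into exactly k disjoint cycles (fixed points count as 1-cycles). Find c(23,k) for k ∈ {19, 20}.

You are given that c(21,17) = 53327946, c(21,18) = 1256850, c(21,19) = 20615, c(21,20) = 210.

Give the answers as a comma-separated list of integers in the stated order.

row 22: T[22][18]=21·1256850+53327946=79721796  T[22][19]=21·20615+1256850=1689765  T[22][20]=21·210+20615=25025
row 23: T[23][19]=22·1689765+79721796=116896626  T[23][20]=22·25025+1689765=2240315
Read c(23,19) = 116896626, c(23,20) = 2240315.

116896626, 2240315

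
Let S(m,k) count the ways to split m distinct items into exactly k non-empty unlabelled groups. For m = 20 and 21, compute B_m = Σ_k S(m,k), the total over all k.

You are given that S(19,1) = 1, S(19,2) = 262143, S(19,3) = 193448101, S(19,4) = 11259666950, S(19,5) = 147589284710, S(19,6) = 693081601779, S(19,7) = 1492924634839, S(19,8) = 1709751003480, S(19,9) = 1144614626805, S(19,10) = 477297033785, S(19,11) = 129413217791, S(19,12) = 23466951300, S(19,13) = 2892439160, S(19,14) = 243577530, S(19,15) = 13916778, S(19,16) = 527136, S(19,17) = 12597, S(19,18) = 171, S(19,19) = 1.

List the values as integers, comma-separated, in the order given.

i=20: T(20,1)=0+1·1=1 | T(20,2)=1+2·262143=524287 | T(20,3)=262143+3·193448101=580606446 | T(20,4)=193448101+4·11259666950=45232115901 | T(20,5)=11259666950+5·147589284710=749206090500 | T(20,6)=147589284710+6·693081601779=4306078895384 | T(20,7)=693081601779+7·1492924634839=11143554045652 | T(20,8)=1492924634839+8·1709751003480=15170932662679 | T(20,9)=1709751003480+9·1144614626805=12011282644725 | T(20,10)=1144614626805+10·477297033785=5917584964655 | T(20,11)=477297033785+11·129413217791=1900842429486 | T(20,12)=129413217791+12·23466951300=411016633391 | T(20,13)=23466951300+13·2892439160=61068660380 | T(20,14)=2892439160+14·243577530=6302524580 | T(20,15)=243577530+15·13916778=452329200 | T(20,16)=13916778+16·527136=22350954 | T(20,17)=527136+17·12597=741285 | T(20,18)=12597+18·171=15675 | T(20,19)=171+19·1=190 | T(20,20)=1+20·0=1
i=21: T(21,1)=0+1·1=1 | T(21,2)=1+2·524287=1048575 | T(21,3)=524287+3·580606446=1742343625 | T(21,4)=580606446+4·45232115901=181509070050 | T(21,5)=45232115901+5·749206090500=3791262568401 | T(21,6)=749206090500+6·4306078895384=26585679462804 | T(21,7)=4306078895384+7·11143554045652=82310957214948 | T(21,8)=11143554045652+8·15170932662679=132511015347084 | T(21,9)=15170932662679+9·12011282644725=123272476465204 | T(21,10)=12011282644725+10·5917584964655=71187132291275 | T(21,11)=5917584964655+11·1900842429486=26826851689001 | T(21,12)=1900842429486+12·411016633391=6833042030178 | T(21,13)=411016633391+13·61068660380=1204909218331 | T(21,14)=61068660380+14·6302524580=149304004500 | T(21,15)=6302524580+15·452329200=13087462580 | T(21,16)=452329200+16·22350954=809944464 | T(21,17)=22350954+17·741285=34952799 | T(21,18)=741285+18·15675=1023435 | T(21,19)=15675+19·190=19285 | T(21,20)=190+20·1=210 | T(21,21)=1+21·0=1
B_20 = ΣS(20,k) = 1+524287+580606446+45232115901+749206090500+4306078895384+11143554045652+15170932662679+12011282644725+5917584964655+1900842429486+411016633391+61068660380+6302524580+452329200+22350954+741285+15675+190+1 = 51724158235372
B_21 = ΣS(21,k) = 1+1048575+1742343625+181509070050+3791262568401+26585679462804+82310957214948+132511015347084+123272476465204+71187132291275+26826851689001+6833042030178+1204909218331+149304004500+13087462580+809944464+34952799+1023435+19285+210+1 = 474869816156751

51724158235372, 474869816156751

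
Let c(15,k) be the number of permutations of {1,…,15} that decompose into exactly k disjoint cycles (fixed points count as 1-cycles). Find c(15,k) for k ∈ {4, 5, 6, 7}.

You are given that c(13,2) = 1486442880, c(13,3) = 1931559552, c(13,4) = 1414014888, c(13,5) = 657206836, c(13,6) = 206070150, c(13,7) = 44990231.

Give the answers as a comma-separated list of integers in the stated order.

row 14: T[14][3]=13·1931559552+1486442880=26596717056  T[14][4]=13·1414014888+1931559552=20313753096  T[14][5]=13·657206836+1414014888=9957703756  T[14][6]=13·206070150+657206836=3336118786  T[14][7]=13·44990231+206070150=790943153
row 15: T[15][4]=14·20313753096+26596717056=310989260400  T[15][5]=14·9957703756+20313753096=159721605680  T[15][6]=14·3336118786+9957703756=56663366760  T[15][7]=14·790943153+3336118786=14409322928
Read c(15,4) = 310989260400, c(15,5) = 159721605680, c(15,6) = 56663366760, c(15,7) = 14409322928.

310989260400, 159721605680, 56663366760, 14409322928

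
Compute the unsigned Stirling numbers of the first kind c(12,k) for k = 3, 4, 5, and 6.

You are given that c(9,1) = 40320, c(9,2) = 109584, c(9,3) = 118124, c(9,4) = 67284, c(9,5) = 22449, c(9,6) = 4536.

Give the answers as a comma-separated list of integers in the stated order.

@10  (10,1):40320·9+0→362880, (10,2):109584·9+40320→1026576, (10,3):118124·9+109584→1172700, (10,4):67284·9+118124→723680, (10,5):22449·9+67284→269325, (10,6):4536·9+22449→63273
@11  (11,2):1026576·10+362880→10628640, (11,3):1172700·10+1026576→12753576, (11,4):723680·10+1172700→8409500, (11,5):269325·10+723680→3416930, (11,6):63273·10+269325→902055
@12  (12,3):12753576·11+10628640→150917976, (12,4):8409500·11+12753576→105258076, (12,5):3416930·11+8409500→45995730, (12,6):902055·11+3416930→13339535
Read c(12,3) = 150917976, c(12,4) = 105258076, c(12,5) = 45995730, c(12,6) = 13339535.

150917976, 105258076, 45995730, 13339535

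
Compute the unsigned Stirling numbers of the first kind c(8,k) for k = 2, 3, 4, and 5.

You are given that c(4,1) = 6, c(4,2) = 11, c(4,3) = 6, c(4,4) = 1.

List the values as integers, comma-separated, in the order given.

row 5: T[5][1]=4·6+0=24  T[5][2]=4·11+6=50  T[5][3]=4·6+11=35  T[5][4]=4·1+6=10  T[5][5]=4·0+1=1
row 6: T[6][1]=5·24+0=120  T[6][2]=5·50+24=274  T[6][3]=5·35+50=225  T[6][4]=5·10+35=85  T[6][5]=5·1+10=15
row 7: T[7][1]=6·120+0=720  T[7][2]=6·274+120=1764  T[7][3]=6·225+274=1624  T[7][4]=6·85+225=735  T[7][5]=6·15+85=175
row 8: T[8][2]=7·1764+720=13068  T[8][3]=7·1624+1764=13132  T[8][4]=7·735+1624=6769  T[8][5]=7·175+735=1960
Read c(8,2) = 13068, c(8,3) = 13132, c(8,4) = 6769, c(8,5) = 1960.

13068, 13132, 6769, 1960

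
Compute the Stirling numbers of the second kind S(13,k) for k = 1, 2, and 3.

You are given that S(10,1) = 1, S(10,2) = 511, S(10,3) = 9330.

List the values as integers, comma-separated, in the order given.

1, 4095, 261625

[11] T[11,1]:1*1+0=1 · T[11,2]:2*511+1=1023 · T[11,3]:3*9330+511=28501
[12] T[12,1]:1*1+0=1 · T[12,2]:2*1023+1=2047 · T[12,3]:3*28501+1023=86526
[13] T[13,1]:1*1+0=1 · T[13,2]:2*2047+1=4095 · T[13,3]:3*86526+2047=261625
Read S(13,1) = 1, S(13,2) = 4095, S(13,3) = 261625.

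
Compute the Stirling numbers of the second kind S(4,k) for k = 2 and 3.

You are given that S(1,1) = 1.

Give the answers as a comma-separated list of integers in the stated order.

@2  (2,1):1·1+0→1, (2,2):0·2+1→1
@3  (3,1):1·1+0→1, (3,2):1·2+1→3, (3,3):0·3+1→1
@4  (4,2):3·2+1→7, (4,3):1·3+3→6
Read S(4,2) = 7, S(4,3) = 6.

7, 6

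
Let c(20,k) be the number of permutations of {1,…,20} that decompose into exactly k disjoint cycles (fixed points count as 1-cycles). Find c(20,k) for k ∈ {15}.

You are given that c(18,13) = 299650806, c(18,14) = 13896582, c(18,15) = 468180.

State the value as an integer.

973941900

row 19: T[19][14]=18·13896582+299650806=549789282  T[19][15]=18·468180+13896582=22323822
row 20: T[20][15]=19·22323822+549789282=973941900
Read c(20,15) = 973941900.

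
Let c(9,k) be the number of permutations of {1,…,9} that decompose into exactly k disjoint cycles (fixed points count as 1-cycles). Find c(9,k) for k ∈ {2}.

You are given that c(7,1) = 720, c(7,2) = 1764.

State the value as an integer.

109584

[8] T[8,1]:7*720+0=5040 · T[8,2]:7*1764+720=13068
[9] T[9,2]:8*13068+5040=109584
Read c(9,2) = 109584.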